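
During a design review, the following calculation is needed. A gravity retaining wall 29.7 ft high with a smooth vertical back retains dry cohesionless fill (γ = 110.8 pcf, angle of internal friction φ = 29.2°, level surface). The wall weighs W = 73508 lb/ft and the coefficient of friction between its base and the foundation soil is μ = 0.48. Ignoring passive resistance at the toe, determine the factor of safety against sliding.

2.10

K_a = tan²(45° − 29.2°/2) = 0.3442.
P_a = ½K_aγH² = 0.5×0.3442×110.8×29.7² = 16820 lb/ft, acting at H/3 = 9.900 ft above the base.
FS_sliding = μW / P_a = 0.48×73508 / 16820 = 2.098.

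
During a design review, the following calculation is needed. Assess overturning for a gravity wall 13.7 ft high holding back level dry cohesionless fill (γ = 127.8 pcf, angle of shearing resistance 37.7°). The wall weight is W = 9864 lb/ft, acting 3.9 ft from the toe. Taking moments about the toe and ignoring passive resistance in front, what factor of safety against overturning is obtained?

2.91

K_a = tan²(45° − 37.7°/2) = 0.2411.
P_a = ½K_aγH² = 0.5×0.2411×127.8×13.7² = 2891 lb/ft, acting at H/3 = 4.567 ft above the base.
Overturning moment M_o = P_a × H/3 = 2891 × 4.567 = 13200.
Resisting moment M_r = W × 3.9 = 9864 × 3.9 = 38470.
FS_overturning = M_r/M_o = 38470/13200 = 2.914.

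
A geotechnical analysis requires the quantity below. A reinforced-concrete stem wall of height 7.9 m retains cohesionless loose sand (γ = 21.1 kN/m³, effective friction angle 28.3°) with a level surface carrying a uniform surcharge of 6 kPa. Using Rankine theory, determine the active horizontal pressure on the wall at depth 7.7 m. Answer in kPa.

60.1 kPa

K_a = (1 − sin φ)/(1 + sin φ) = 0.3568.
σ_v = γz + q = 21.1 × 7.7 + 6 = 168.5 kPa.
σ_h = K_a σ_v = 0.3568 × 168.5 = 60.11 kPa.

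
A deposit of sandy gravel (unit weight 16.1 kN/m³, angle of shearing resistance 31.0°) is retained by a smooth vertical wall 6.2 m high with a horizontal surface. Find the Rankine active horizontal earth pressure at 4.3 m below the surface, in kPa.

22.2 kPa

K_a = (1 − sin φ)/(1 + sin φ) = 0.3201.
σ_h = K_a γ z = 0.3201 × 16.1 × 4.3 = 22.16 kPa.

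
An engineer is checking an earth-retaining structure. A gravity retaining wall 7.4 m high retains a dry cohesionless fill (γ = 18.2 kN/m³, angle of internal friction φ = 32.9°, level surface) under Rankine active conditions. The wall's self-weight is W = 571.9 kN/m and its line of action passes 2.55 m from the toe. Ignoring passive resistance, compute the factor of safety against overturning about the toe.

4.01

K_a = tan²(45° − 32.9°/2) = 0.2960.
P_a = ½K_aγH² = 0.5×0.2960×18.2×7.4² = 147.5 kN/m, acting at H/3 = 2.467 m above the base.
Overturning moment M_o = P_a × H/3 = 147.5 × 2.467 = 363.9.
Resisting moment M_r = W × 2.55 = 571.9 × 2.55 = 1458.
FS_overturning = M_r/M_o = 1458/363.9 = 4.008.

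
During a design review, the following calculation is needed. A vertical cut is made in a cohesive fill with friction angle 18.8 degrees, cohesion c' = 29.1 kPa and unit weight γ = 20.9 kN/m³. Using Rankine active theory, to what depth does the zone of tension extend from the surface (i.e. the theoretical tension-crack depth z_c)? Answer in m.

3.89 m

K_a = tan²(45° − 18.8°/2) = 0.5126; √K_a = 0.7159.
The active pressure is zero where K_a γ z = 2c√K_a, so z_c = 2c/(γ√K_a) = 2×29.1/(20.9×0.7159) = 3.890 m.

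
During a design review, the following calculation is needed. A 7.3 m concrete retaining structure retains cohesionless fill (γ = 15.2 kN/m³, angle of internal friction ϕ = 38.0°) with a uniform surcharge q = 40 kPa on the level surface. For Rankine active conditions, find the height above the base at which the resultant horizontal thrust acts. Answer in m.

2.94 m

K_a = 0.2379.
Triangular part P₁ = ½K_aγH² = 96.34 at H/3 = 2.433 m; rectangular part P₂ = K_a q H = 69.46 at H/2 = 3.650 m.
ȳ = (P₁·2.433 + P₂·3.650)/(P₁+P₂) = 2.943 m.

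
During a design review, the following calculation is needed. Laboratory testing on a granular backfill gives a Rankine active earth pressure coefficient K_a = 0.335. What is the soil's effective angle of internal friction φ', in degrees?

K_a = tan²(45° − φ/2) ⇒ 45° − φ/2 = arctan(√0.335) = 30.06°.
φ = 2(45° − 30.06°) = 29.88°.

29.9°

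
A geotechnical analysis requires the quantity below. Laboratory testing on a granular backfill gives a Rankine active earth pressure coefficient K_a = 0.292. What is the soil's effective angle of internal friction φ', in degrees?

33.2°

K_a = tan²(45° − φ/2) ⇒ 45° − φ/2 = arctan(√0.292) = 28.39°.
φ = 2(45° − 28.39°) = 33.23°.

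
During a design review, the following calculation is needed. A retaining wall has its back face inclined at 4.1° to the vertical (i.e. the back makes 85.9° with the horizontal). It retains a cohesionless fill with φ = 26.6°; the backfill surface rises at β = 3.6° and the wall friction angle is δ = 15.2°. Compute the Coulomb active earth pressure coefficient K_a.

K_a = sin²(α+φ) / [sin²α · sin(α−δ) · (1 + √{sin(φ+δ)sin(φ−β) / (sin(α−δ)sin(α+β))})²].
With α = 85.9°, φ = 26.6°, δ = 15.2°, β = 3.6°: K_a = 0.3907.

0.391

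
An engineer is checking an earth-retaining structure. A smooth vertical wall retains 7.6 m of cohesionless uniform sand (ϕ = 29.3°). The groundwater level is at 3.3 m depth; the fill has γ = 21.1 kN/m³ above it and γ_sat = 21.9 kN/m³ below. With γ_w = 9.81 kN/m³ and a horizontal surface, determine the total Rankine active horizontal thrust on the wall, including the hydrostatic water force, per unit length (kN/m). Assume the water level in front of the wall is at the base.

K_a = tan²(45° − φ/2) = 0.3428.
γ' = 21.9 − 9.81 = 12.09 kN/m³. Depth below WT = 4.3 m.
σ'_h at WT = K_a γ d_w = 23.87 kPa; at base = 23.87 + K_a γ' × 4.3 = 41.69 kPa.
P₁ (0–3.3 m) = ½×23.87×3.3 = 39.39. P₂ (3.3–7.6 m) = ½(23.87+41.69)×4.3 = 141.0.
P_w = ½ γ_w h₂² = 0.5×9.81×4.3² = 90.69. Total = 39.39+141.0+90.69 = 271.1 kN/m.

271 kN/m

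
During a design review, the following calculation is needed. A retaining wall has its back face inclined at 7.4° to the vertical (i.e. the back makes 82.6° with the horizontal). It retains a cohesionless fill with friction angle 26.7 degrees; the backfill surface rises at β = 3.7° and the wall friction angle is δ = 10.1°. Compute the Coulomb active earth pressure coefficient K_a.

K_a = sin²(α+φ) / [sin²α · sin(α−δ) · (1 + √{sin(φ+δ)sin(φ−β) / (sin(α−δ)sin(α+β))})²].
With α = 82.6°, φ = 26.7°, δ = 10.1°, β = 3.7°: K_a = 0.4244.

0.424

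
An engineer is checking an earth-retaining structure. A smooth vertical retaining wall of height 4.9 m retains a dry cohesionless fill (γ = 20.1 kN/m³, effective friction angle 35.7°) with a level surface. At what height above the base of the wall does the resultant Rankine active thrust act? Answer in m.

K_a = 0.2630.
The pressure distribution is triangular, so the resultant acts at H/3 above the base = 4.9/3 = 1.633 m.

1.63 m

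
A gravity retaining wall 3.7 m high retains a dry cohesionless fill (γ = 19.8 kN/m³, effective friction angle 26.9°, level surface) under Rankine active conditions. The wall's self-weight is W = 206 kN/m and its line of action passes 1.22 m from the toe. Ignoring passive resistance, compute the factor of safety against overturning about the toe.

3.99

K_a = tan²(45° − 26.9°/2) = 0.3770.
P_a = ½K_aγH² = 0.5×0.3770×19.8×3.7² = 51.09 kN/m, acting at H/3 = 1.233 m above the base.
Overturning moment M_o = P_a × H/3 = 51.09 × 1.233 = 63.02.
Resisting moment M_r = W × 1.22 = 206 × 1.22 = 251.3.
FS_overturning = M_r/M_o = 251.3/63.02 = 3.988.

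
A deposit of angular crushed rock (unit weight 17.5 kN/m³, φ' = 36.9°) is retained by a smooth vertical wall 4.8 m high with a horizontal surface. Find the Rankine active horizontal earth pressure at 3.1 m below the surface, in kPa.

13.5 kPa

K_a = (1 − sin φ)/(1 + sin φ) = 0.2497.
σ_h = K_a γ z = 0.2497 × 17.5 × 3.1 = 13.54 kPa.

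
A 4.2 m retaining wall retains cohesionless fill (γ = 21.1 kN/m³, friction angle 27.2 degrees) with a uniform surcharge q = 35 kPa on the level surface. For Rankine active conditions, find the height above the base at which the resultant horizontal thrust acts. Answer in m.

K_a = 0.3726.
Triangular part P₁ = ½K_aγH² = 69.34 at H/3 = 1.400 m; rectangular part P₂ = K_a q H = 54.77 at H/2 = 2.100 m.
ȳ = (P₁·1.400 + P₂·2.100)/(P₁+P₂) = 1.709 m.

1.71 m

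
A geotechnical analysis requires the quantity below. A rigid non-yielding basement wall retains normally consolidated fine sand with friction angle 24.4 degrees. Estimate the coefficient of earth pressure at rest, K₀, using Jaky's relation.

0.587

K₀ = 1 − sin φ' = 1 − sin 24.4° = 0.5869.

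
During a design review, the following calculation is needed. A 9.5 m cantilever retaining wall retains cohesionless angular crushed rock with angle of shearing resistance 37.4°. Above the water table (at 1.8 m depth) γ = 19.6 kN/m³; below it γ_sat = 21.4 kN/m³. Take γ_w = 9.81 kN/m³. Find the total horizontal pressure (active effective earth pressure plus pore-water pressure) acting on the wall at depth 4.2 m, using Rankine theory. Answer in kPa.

39.0 kPa

K_a = (1 − sin φ)/(1 + sin φ) = 0.2443.
γ' = 21.4 − 9.81 = 11.59 kN/m³.
Effective vertical stress at 4.2 m: σ'_v = 19.6×1.8 + 11.59×2.40 = 63.10 kPa.
σ'_h = K_a σ'_v = 0.2443 × 63.10 = 15.41 kPa; u = γ_w × 2.40 = 23.54 kPa.
Total σ_h = 15.41 + 23.54 = 38.96 kPa.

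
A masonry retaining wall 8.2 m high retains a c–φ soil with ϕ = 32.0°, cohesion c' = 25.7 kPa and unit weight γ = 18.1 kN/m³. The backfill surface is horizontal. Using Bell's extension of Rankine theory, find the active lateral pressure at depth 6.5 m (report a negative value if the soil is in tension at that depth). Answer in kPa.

7.66 kPa

K_a = (1 − sin φ)/(1 + sin φ) = 0.3073.
σ_a = K_a γ z − 2c√K_a = 0.3073×18.1×6.5 − 2×25.7×0.5543 = 7.657 kPa.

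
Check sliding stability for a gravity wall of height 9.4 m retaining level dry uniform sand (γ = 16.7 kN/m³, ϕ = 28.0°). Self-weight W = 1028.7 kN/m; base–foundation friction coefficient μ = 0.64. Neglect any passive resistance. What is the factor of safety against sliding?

2.47

K_a = tan²(45° − 28.0°/2) = 0.3610.
P_a = ½K_aγH² = 0.5×0.3610×16.7×9.4² = 266.4 kN/m, acting at H/3 = 3.133 m above the base.
FS_sliding = μW / P_a = 0.64×1028.7 / 266.4 = 2.472.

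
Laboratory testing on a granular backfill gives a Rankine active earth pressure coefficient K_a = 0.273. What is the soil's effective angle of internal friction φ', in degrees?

K_a = tan²(45° − φ/2) ⇒ 45° − φ/2 = arctan(√0.273) = 27.59°.
φ = 2(45° − 27.59°) = 34.83°.

34.8°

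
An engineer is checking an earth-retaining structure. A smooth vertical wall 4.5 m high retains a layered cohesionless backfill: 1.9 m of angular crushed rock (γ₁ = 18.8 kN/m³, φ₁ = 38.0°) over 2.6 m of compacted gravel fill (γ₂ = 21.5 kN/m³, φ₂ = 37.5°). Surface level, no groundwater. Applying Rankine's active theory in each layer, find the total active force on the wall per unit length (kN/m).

48.3 kN/m

K_a1 = tan²(45°−38.0°/2) = 0.2379; K_a2 = tan²(45°−37.5°/2) = 0.2432.
Layer 1: σ at base = K_a1 γ₁ h₁ = 8.497 kPa; P₁ = ½×8.497×1.9 = 8.072.
Layer 2: σ_v at top = γ₁h₁ = 35.72; σ_h top = K_a2×35.72 = 8.687; σ_h base = K_a2×(35.72+21.5×2.6) = 22.28.
P₂ = ½(8.687+22.28)×2.6 = 40.26. Total P_a = 8.072+40.26 = 48.33 kN/m.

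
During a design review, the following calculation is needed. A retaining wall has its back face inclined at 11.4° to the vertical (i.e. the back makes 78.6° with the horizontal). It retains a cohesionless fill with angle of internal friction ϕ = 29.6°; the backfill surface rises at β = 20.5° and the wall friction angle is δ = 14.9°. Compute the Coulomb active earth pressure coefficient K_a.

0.572

K_a = sin²(α+φ) / [sin²α · sin(α−δ) · (1 + √{sin(φ+δ)sin(φ−β) / (sin(α−δ)sin(α+β))})²].
With α = 78.6°, φ = 29.6°, δ = 14.9°, β = 20.5°: K_a = 0.5715.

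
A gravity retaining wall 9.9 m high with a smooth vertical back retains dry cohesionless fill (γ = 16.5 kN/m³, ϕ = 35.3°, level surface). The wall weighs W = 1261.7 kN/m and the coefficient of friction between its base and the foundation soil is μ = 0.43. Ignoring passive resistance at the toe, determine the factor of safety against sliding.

K_a = tan²(45° − 35.3°/2) = 0.2675.
P_a = ½K_aγH² = 0.5×0.2675×16.5×9.9² = 216.3 kN/m, acting at H/3 = 3.300 m above the base.
FS_sliding = μW / P_a = 0.43×1261.7 / 216.3 = 2.508.

2.51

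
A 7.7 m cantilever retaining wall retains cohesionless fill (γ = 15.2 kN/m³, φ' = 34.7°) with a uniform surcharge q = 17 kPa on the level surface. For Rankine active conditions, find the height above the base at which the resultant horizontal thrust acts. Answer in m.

2.86 m

K_a = 0.2745.
Triangular part P₁ = ½K_aγH² = 123.7 at H/3 = 2.567 m; rectangular part P₂ = K_a q H = 35.93 at H/2 = 3.850 m.
ȳ = (P₁·2.567 + P₂·3.850)/(P₁+P₂) = 2.856 m.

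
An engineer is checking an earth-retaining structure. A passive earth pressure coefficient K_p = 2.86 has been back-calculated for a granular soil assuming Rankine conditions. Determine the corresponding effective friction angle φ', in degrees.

28.8°

K_p = (1+sin φ)/(1−sin φ) ⇒ sin φ = (K_p − 1)/(K_p + 1) = 0.4819.
φ = arcsin(0.4819) = 28.81°.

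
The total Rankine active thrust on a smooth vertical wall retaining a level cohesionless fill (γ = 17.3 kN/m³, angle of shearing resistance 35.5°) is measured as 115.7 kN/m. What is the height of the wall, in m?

K_a = 0.2653. P_a = ½ K_a γ H² ⇒ H = √(2P_a/(K_a γ)).
H = √(2×115.7/(0.2653×17.3)) = 7.101 m.

7.10 m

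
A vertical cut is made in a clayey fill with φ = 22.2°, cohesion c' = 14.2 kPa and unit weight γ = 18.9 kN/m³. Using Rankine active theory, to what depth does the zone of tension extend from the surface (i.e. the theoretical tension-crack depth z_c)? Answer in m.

K_a = tan²(45° − 22.2°/2) = 0.4515; √K_a = 0.6720.
The active pressure is zero where K_a γ z = 2c√K_a, so z_c = 2c/(γ√K_a) = 2×14.2/(18.9×0.6720) = 2.236 m.

2.24 m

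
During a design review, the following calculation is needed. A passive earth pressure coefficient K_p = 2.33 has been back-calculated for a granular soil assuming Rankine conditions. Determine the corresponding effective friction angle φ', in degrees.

K_p = (1+sin φ)/(1−sin φ) ⇒ sin φ = (K_p − 1)/(K_p + 1) = 0.3994.
φ = arcsin(0.3994) = 23.54°.

23.5°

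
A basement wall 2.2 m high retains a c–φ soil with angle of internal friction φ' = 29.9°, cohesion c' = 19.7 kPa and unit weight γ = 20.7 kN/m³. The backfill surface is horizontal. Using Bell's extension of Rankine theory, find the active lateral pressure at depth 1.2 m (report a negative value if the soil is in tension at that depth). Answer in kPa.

K_a = (1 − sin φ)/(1 + sin φ) = 0.3347.
σ_a = K_a γ z − 2c√K_a = 0.3347×20.7×1.2 − 2×19.7×0.5785 = -14.48 kPa.

-14.5 kPa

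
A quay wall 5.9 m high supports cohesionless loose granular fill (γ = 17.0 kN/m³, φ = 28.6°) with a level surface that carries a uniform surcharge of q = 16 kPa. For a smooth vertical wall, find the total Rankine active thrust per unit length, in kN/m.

K_a = tan²(45° − φ/2) = 0.3525.
Soil triangle: ½ K_a γ H² = 0.5×0.3525×17.0×5.9² = 104.3 kN/m.
Surcharge rectangle: K_a q H = 0.3525×16×5.9 = 33.28 kN/m.
Total = 104.3 + 33.28 = 137.6 kN/m.

138 kN/m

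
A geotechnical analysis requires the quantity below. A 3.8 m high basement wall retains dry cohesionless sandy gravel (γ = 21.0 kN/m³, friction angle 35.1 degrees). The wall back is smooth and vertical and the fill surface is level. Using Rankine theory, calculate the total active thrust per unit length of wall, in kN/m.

40.9 kN/m

K_a = tan²(45° − φ/2) = 0.2698.
P_a = ½ K_a γ H² = 0.5 × 0.2698 × 21.0 × 3.8² = 40.91 kN/m.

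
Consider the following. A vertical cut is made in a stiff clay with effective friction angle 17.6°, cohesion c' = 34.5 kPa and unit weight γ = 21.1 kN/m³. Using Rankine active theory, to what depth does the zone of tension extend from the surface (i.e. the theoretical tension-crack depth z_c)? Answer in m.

4.47 m

K_a = tan²(45° − 17.6°/2) = 0.5357; √K_a = 0.7319.
The active pressure is zero where K_a γ z = 2c√K_a, so z_c = 2c/(γ√K_a) = 2×34.5/(21.1×0.7319) = 4.468 m.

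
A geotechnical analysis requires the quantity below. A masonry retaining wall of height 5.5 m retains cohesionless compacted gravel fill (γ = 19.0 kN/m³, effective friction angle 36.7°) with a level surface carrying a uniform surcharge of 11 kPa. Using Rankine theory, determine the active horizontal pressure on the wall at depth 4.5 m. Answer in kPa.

K_a = (1 − sin φ)/(1 + sin φ) = 0.2519.
σ_v = γz + q = 19.0 × 4.5 + 11 = 96.50 kPa.
σ_h = K_a σ_v = 0.2519 × 96.50 = 24.30 kPa.

24.3 kPa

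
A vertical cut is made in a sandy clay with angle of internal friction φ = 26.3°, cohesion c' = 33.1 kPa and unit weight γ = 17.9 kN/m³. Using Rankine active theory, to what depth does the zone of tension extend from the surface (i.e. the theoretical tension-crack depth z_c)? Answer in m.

5.95 m

K_a = tan²(45° − 26.3°/2) = 0.3859; √K_a = 0.6212.
The active pressure is zero where K_a γ z = 2c√K_a, so z_c = 2c/(γ√K_a) = 2×33.1/(17.9×0.6212) = 5.953 m.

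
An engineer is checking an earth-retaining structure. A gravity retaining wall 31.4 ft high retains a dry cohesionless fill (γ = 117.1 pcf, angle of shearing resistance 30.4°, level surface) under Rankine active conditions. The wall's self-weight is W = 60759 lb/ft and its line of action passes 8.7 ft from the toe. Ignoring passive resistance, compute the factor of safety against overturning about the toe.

K_a = tan²(45° − 30.4°/2) = 0.3280.
P_a = ½K_aγH² = 0.5×0.3280×117.1×31.4² = 18930 lb/ft, acting at H/3 = 10.47 ft above the base.
Overturning moment M_o = P_a × H/3 = 18930 × 10.47 = 198200.
Resisting moment M_r = W × 8.7 = 60759 × 8.7 = 528600.
FS_overturning = M_r/M_o = 528600/198200 = 2.667.

2.67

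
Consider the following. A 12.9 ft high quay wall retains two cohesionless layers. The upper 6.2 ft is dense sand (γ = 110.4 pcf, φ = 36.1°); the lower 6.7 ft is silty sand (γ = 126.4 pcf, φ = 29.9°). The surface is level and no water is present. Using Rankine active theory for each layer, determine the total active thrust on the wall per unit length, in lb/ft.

K_a1 = tan²(45°−36.1°/2) = 0.2585; K_a2 = tan²(45°−29.9°/2) = 0.3347.
Layer 1: σ at base = K_a1 γ₁ h₁ = 176.9 psf; P₁ = ½×176.9×6.2 = 548.5.
Layer 2: σ_v at top = γ₁h₁ = 684.5; σ_h top = K_a2×684.5 = 229.1; σ_h base = K_a2×(684.5+126.4×6.7) = 512.5.
P₂ = ½(229.1+512.5)×6.7 = 2484. Total P_a = 548.5+2484 = 3033 lb/ft.

3030 lb/ft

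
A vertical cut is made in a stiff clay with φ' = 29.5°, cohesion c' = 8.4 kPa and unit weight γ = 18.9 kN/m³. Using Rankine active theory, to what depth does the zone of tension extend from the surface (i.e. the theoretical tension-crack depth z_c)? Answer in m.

K_a = tan²(45° − 29.5°/2) = 0.3401; √K_a = 0.5832.
The active pressure is zero where K_a γ z = 2c√K_a, so z_c = 2c/(γ√K_a) = 2×8.4/(18.9×0.5832) = 1.524 m.

1.52 m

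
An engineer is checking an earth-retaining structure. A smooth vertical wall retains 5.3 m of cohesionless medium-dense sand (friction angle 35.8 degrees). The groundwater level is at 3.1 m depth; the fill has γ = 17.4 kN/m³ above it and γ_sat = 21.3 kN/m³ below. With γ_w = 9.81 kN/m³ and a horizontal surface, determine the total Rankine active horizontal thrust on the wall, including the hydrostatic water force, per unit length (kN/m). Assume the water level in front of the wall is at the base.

84.0 kN/m

K_a = tan²(45° − φ/2) = 0.2619.
γ' = 21.3 − 9.81 = 11.49 kN/m³. Depth below WT = 2.2 m.
σ'_h at WT = K_a γ d_w = 14.12 kPa; at base = 14.12 + K_a γ' × 2.2 = 20.74 kPa.
P₁ (0–3.1 m) = ½×14.12×3.1 = 21.89. P₂ (3.1–5.3 m) = ½(14.12+20.74)×2.2 = 38.36.
P_w = ½ γ_w h₂² = 0.5×9.81×2.2² = 23.74. Total = 21.89+38.36+23.74 = 83.99 kN/m.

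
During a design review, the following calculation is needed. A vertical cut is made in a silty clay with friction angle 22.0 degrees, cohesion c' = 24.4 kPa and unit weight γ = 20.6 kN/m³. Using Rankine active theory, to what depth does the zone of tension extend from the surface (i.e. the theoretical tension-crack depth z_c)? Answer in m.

K_a = tan²(45° − 22.0°/2) = 0.4550; √K_a = 0.6745.
The active pressure is zero where K_a γ z = 2c√K_a, so z_c = 2c/(γ√K_a) = 2×24.4/(20.6×0.6745) = 3.512 m.

3.51 m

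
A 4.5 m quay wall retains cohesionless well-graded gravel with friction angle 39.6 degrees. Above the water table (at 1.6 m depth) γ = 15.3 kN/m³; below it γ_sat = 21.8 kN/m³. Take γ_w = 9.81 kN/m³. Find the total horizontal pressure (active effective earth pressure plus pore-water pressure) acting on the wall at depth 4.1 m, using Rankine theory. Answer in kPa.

36.6 kPa

K_a = (1 − sin φ)/(1 + sin φ) = 0.2214.
γ' = 21.8 − 9.81 = 11.99 kN/m³.
Effective vertical stress at 4.1 m: σ'_v = 15.3×1.6 + 11.99×2.50 = 54.45 kPa.
σ'_h = K_a σ'_v = 0.2214 × 54.45 = 12.06 kPa; u = γ_w × 2.50 = 24.52 kPa.
Total σ_h = 12.06 + 24.52 = 36.58 kPa.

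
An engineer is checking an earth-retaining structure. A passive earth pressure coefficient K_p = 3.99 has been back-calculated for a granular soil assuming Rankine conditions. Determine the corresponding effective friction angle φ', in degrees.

36.8°

K_p = (1+sin φ)/(1−sin φ) ⇒ sin φ = (K_p − 1)/(K_p + 1) = 0.5992.
φ = arcsin(0.5992) = 36.81°.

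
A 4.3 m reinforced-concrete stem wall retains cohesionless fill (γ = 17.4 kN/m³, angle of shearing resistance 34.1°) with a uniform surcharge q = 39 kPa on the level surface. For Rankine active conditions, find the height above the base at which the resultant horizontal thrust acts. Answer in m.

1.80 m

K_a = 0.2815.
Triangular part P₁ = ½K_aγH² = 45.29 at H/3 = 1.433 m; rectangular part P₂ = K_a q H = 47.21 at H/2 = 2.150 m.
ȳ = (P₁·1.433 + P₂·2.150)/(P₁+P₂) = 1.799 m.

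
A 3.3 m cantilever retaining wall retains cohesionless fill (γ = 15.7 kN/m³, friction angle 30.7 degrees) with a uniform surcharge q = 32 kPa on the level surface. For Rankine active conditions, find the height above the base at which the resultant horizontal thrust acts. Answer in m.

K_a = 0.3240.
Triangular part P₁ = ½K_aγH² = 27.70 at H/3 = 1.100 m; rectangular part P₂ = K_a q H = 34.22 at H/2 = 1.650 m.
ȳ = (P₁·1.100 + P₂·1.650)/(P₁+P₂) = 1.404 m.

1.40 m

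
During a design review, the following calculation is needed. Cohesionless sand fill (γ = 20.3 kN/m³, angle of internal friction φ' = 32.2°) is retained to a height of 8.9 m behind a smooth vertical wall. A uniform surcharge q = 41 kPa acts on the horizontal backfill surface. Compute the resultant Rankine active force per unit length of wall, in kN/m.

K_a = tan²(45° − φ/2) = 0.3047.
Soil triangle: ½ K_a γ H² = 0.5×0.3047×20.3×8.9² = 245.0 kN/m.
Surcharge rectangle: K_a q H = 0.3047×41×8.9 = 111.2 kN/m.
Total = 245.0 + 111.2 = 356.2 kN/m.

356 kN/m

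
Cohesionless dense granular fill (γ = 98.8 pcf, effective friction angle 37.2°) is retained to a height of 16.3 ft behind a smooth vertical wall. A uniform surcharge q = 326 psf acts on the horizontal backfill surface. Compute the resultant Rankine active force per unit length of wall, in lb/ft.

4540 lb/ft

K_a = tan²(45° − φ/2) = 0.2464.
Soil triangle: ½ K_a γ H² = 0.5×0.2464×98.8×16.3² = 3234 lb/ft.
Surcharge rectangle: K_a q H = 0.2464×326×16.3 = 1309 lb/ft.
Total = 3234 + 1309 = 4544 lb/ft.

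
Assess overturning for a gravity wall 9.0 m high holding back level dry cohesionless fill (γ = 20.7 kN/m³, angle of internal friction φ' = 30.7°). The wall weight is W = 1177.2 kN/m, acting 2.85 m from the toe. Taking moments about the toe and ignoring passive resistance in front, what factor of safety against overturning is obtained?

4.12

K_a = tan²(45° − 30.7°/2) = 0.3240.
P_a = ½K_aγH² = 0.5×0.3240×20.7×9.0² = 271.6 kN/m, acting at H/3 = 3.000 m above the base.
Overturning moment M_o = P_a × H/3 = 271.6 × 3.000 = 814.9.
Resisting moment M_r = W × 2.85 = 1177.2 × 2.85 = 3355.
FS_overturning = M_r/M_o = 3355/814.9 = 4.117.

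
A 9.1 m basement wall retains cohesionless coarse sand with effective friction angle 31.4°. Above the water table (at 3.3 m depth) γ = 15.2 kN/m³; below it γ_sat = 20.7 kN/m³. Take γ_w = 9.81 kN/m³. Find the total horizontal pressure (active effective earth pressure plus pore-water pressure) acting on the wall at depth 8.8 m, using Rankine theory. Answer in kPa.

88.6 kPa

K_a = (1 − sin φ)/(1 + sin φ) = 0.3149.
γ' = 20.7 − 9.81 = 10.89 kN/m³.
Effective vertical stress at 8.8 m: σ'_v = 15.2×3.3 + 10.89×5.50 = 110.1 kPa.
σ'_h = K_a σ'_v = 0.3149 × 110.1 = 34.66 kPa; u = γ_w × 5.50 = 53.96 kPa.
Total σ_h = 34.66 + 53.96 = 88.61 kPa.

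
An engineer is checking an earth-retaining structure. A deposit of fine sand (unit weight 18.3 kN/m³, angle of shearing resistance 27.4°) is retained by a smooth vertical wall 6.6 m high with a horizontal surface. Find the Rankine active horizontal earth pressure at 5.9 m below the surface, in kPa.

K_a = (1 − sin φ)/(1 + sin φ) = 0.3697.
σ_h = K_a γ z = 0.3697 × 18.3 × 5.9 = 39.91 kPa.

39.9 kPa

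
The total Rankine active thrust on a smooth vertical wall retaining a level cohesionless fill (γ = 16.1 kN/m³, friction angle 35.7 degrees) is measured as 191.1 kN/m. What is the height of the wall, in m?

9.50 m

K_a = 0.2630. P_a = ½ K_a γ H² ⇒ H = √(2P_a/(K_a γ)).
H = √(2×191.1/(0.2630×16.1)) = 9.501 m.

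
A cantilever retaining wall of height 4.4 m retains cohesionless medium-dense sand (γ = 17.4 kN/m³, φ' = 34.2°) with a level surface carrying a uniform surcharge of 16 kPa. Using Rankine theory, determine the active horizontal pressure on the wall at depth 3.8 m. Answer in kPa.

23.0 kPa

K_a = (1 − sin φ)/(1 + sin φ) = 0.2803.
σ_v = γz + q = 17.4 × 3.8 + 16 = 82.12 kPa.
σ_h = K_a σ_v = 0.2803 × 82.12 = 23.02 kPa.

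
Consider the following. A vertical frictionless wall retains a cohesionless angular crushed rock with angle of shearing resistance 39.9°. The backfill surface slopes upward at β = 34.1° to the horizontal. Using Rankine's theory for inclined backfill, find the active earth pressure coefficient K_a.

0.375

K_a = cos β · (cos β − √(cos²β − cos²φ)) / (cos β + √(cos²β − cos²φ)).
cos β = 0.8281, cos φ = 0.7672, √(cos²β − cos²φ) = 0.3117.
K_a = 0.8281 × (0.8281 − 0.3117)/(0.8281 + 0.3117) = 0.3752.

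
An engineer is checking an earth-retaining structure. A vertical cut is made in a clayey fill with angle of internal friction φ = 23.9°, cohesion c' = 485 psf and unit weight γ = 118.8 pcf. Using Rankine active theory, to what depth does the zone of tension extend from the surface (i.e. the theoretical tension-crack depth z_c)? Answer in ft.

12.5 ft

K_a = tan²(45° − 23.9°/2) = 0.4233; √K_a = 0.6506.
The active pressure is zero where K_a γ z = 2c√K_a, so z_c = 2c/(γ√K_a) = 2×485/(118.8×0.6506) = 12.55 ft.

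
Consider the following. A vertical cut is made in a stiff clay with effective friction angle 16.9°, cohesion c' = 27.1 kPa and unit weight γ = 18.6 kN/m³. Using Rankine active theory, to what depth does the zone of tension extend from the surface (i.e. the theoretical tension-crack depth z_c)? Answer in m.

K_a = tan²(45° − 16.9°/2) = 0.5495; √K_a = 0.7413.
The active pressure is zero where K_a γ z = 2c√K_a, so z_c = 2c/(γ√K_a) = 2×27.1/(18.6×0.7413) = 3.931 m.

3.93 m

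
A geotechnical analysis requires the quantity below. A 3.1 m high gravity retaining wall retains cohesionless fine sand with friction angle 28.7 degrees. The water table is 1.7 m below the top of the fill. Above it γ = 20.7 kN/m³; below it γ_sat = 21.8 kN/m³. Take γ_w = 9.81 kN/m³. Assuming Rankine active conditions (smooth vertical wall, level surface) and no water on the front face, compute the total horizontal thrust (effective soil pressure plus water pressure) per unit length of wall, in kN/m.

K_a = tan²(45° − φ/2) = 0.3511.
γ' = 21.8 − 9.81 = 11.99 kN/m³. Depth below WT = 1.4 m.
σ'_h at WT = K_a γ d_w = 12.36 kPa; at base = 12.36 + K_a γ' × 1.4 = 18.25 kPa.
P₁ (0–1.7 m) = ½×12.36×1.7 = 10.50. P₂ (1.7–3.1 m) = ½(12.36+18.25)×1.4 = 21.43.
P_w = ½ γ_w h₂² = 0.5×9.81×1.4² = 9.614. Total = 10.50+21.43+9.614 = 41.54 kN/m.

41.5 kN/m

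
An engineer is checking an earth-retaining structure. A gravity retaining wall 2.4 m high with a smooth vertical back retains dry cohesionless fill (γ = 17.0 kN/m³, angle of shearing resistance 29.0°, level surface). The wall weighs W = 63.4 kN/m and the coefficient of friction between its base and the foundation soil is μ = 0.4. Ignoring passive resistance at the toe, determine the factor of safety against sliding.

K_a = tan²(45° − 29.0°/2) = 0.3470.
P_a = ½K_aγH² = 0.5×0.3470×17.0×2.4² = 16.99 kN/m, acting at H/3 = 0.8000 m above the base.
FS_sliding = μW / P_a = 0.4×63.4 / 16.99 = 1.493.

1.49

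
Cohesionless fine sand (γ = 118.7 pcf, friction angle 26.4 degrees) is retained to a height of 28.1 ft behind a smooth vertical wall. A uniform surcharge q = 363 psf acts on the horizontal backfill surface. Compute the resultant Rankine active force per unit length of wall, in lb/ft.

K_a = tan²(45° − φ/2) = 0.3844.
Soil triangle: ½ K_a γ H² = 0.5×0.3844×118.7×28.1² = 18020 lb/ft.
Surcharge rectangle: K_a q H = 0.3844×363×28.1 = 3921 lb/ft.
Total = 18020 + 3921 = 21940 lb/ft.

21900 lb/ft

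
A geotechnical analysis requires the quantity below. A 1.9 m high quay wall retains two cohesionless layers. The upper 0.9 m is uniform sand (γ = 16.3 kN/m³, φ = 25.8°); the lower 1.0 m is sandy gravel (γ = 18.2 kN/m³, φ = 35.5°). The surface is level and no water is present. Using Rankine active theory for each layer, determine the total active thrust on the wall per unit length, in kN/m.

8.90 kN/m

K_a1 = tan²(45°−25.8°/2) = 0.3935; K_a2 = tan²(45°−35.5°/2) = 0.2653.
Layer 1: σ at base = K_a1 γ₁ h₁ = 5.773 kPa; P₁ = ½×5.773×0.9 = 2.598.
Layer 2: σ_v at top = γ₁h₁ = 14.67; σ_h top = K_a2×14.67 = 3.891; σ_h base = K_a2×(14.67+18.2×1.0) = 8.719.
P₂ = ½(3.891+8.719)×1.0 = 6.305. Total P_a = 2.598+6.305 = 8.903 kN/m.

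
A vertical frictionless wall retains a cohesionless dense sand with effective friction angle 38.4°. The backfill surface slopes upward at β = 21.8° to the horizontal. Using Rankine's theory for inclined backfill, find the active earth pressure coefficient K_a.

K_a = cos β · (cos β − √(cos²β − cos²φ)) / (cos β + √(cos²β − cos²φ)).
cos β = 0.9285, cos φ = 0.7837, √(cos²β − cos²φ) = 0.4979.
K_a = 0.9285 × (0.9285 − 0.4979)/(0.9285 + 0.4979) = 0.2803.

0.280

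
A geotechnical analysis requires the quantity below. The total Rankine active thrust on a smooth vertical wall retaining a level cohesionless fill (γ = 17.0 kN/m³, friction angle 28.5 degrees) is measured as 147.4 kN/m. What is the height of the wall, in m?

K_a = 0.3540. P_a = ½ K_a γ H² ⇒ H = √(2P_a/(K_a γ)).
H = √(2×147.4/(0.3540×17.0)) = 7.000 m.

7.00 m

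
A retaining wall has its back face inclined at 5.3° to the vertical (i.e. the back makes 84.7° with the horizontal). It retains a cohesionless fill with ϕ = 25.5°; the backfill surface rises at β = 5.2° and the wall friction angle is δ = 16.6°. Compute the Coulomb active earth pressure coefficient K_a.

K_a = sin²(α+φ) / [sin²α · sin(α−δ) · (1 + √{sin(φ+δ)sin(φ−β) / (sin(α−δ)sin(α+β))})²].
With α = 84.7°, φ = 25.5°, δ = 16.6°, β = 5.2°: K_a = 0.4251.

0.425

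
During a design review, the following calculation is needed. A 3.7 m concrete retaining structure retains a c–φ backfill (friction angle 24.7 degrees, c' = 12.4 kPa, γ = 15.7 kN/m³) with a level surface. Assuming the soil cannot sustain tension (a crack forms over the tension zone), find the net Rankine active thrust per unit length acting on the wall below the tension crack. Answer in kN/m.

K_a = 0.4106; √K_a = 0.6408.
Tension-crack depth z_c = 2c/(γ√K_a) = 2×12.4/(15.7×0.6408) = 2.465 m.
σ_a at base = K_a γ H − 2c√K_a = 0.4106×15.7×3.7 − 2×12.4×0.6408 = 7.959 kPa.
P_a = ½ × 7.959 × (H − z_c) = 0.5×7.959×1.235 = 4.914 kN/m.

4.91 kN/m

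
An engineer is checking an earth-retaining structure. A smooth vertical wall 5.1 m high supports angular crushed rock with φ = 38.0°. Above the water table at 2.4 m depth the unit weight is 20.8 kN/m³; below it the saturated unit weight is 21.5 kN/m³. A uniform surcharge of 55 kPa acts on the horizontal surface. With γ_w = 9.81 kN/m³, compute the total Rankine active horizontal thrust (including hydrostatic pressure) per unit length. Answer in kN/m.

159 kN/m

K_a = tan²(45° − φ/2) = 0.2379.
γ' = 21.5 − 9.81 = 11.69 kN/m³. h₂ = H − d_w = 2.7 m.
σ'_h: at surface K_a·q = 13.08; at WT K_a(q+γd_w) = 24.96; at base K_a(q+γd_w+γ'h₂) = 32.47 kPa.
P₁ = ½(13.08+24.96)×2.4 = 45.65; P₂ = ½(24.96+32.47)×2.7 = 77.52; P_w = ½γ_w h₂² = 35.76.
Total = 45.65+77.52+35.76 = 158.9 kN/m.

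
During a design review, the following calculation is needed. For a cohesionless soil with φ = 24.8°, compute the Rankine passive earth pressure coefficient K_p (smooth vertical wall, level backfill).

2.45

K_p = (1 + sin φ)/(1 − sin φ) = tan²(45° + 24.8°/2) = 2.445.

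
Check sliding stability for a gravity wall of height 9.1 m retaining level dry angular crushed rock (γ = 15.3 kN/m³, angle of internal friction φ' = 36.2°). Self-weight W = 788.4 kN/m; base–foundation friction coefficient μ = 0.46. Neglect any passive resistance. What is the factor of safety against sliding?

K_a = tan²(45° − 36.2°/2) = 0.2574.
P_a = ½K_aγH² = 0.5×0.2574×15.3×9.1² = 163.1 kN/m, acting at H/3 = 3.033 m above the base.
FS_sliding = μW / P_a = 0.46×788.4 / 163.1 = 2.224.

2.22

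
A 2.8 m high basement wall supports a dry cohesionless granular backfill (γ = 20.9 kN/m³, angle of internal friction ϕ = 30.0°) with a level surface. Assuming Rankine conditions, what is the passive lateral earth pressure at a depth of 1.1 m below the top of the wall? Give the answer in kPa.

69.0 kPa

K_p = (1 + sin φ)/(1 − sin φ) = 3.000.
σ_h = K_p γ z = 3.000 × 20.9 × 1.1 = 68.97 kPa.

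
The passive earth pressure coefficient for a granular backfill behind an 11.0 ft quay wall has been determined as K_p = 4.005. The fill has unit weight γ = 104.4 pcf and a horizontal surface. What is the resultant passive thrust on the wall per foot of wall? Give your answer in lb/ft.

P = ½ K_p γ H² = 0.5 × 4.005 × 104.4 × 11.0² = 25300 lb/ft.

25300 lb/ft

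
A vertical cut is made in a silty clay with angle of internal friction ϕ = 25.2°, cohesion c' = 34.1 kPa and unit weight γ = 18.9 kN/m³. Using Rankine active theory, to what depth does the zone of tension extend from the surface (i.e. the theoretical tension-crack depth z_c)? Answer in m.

5.69 m

K_a = tan²(45° − 25.2°/2) = 0.4027; √K_a = 0.6346.
The active pressure is zero where K_a γ z = 2c√K_a, so z_c = 2c/(γ√K_a) = 2×34.1/(18.9×0.6346) = 5.686 m.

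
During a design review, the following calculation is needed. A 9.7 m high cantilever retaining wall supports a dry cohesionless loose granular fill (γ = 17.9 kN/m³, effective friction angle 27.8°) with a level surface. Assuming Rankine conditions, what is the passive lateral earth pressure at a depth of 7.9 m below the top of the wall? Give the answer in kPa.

389 kPa

K_p = (1 + sin φ)/(1 − sin φ) = 2.748.
σ_h = K_p γ z = 2.748 × 17.9 × 7.9 = 388.6 kPa.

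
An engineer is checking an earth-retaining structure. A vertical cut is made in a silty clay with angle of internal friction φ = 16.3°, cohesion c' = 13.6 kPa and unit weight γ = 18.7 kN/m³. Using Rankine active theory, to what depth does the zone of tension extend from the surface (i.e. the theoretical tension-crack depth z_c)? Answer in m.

K_a = tan²(45° − 16.3°/2) = 0.5617; √K_a = 0.7495.
The active pressure is zero where K_a γ z = 2c√K_a, so z_c = 2c/(γ√K_a) = 2×13.6/(18.7×0.7495) = 1.941 m.

1.94 m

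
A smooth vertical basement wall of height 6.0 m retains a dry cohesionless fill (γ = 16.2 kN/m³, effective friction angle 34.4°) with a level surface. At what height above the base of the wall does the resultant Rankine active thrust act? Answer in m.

2.00 m

K_a = 0.2780.
The pressure distribution is triangular, so the resultant acts at H/3 above the base = 6.0/3 = 2.000 m.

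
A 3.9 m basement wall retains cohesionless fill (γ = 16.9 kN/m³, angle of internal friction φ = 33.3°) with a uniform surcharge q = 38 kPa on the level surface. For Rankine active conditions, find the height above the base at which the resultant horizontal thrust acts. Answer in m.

K_a = 0.2911.
Triangular part P₁ = ½K_aγH² = 37.42 at H/3 = 1.300 m; rectangular part P₂ = K_a q H = 43.15 at H/2 = 1.950 m.
ȳ = (P₁·1.300 + P₂·1.950)/(P₁+P₂) = 1.648 m.

1.65 m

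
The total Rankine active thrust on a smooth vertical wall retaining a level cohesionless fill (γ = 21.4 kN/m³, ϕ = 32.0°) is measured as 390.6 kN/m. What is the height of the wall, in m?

K_a = 0.3073. P_a = ½ K_a γ H² ⇒ H = √(2P_a/(K_a γ)).
H = √(2×390.6/(0.3073×21.4)) = 10.90 m.

10.9 m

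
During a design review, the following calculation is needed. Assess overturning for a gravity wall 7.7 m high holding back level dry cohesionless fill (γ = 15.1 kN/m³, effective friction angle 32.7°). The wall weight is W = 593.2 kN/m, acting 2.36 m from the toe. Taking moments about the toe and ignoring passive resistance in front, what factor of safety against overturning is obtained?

4.08

K_a = tan²(45° − 32.7°/2) = 0.2985.
P_a = ½K_aγH² = 0.5×0.2985×15.1×7.7² = 133.6 kN/m, acting at H/3 = 2.567 m above the base.
Overturning moment M_o = P_a × H/3 = 133.6 × 2.567 = 343.0.
Resisting moment M_r = W × 2.36 = 593.2 × 2.36 = 1400.
FS_overturning = M_r/M_o = 1400/343.0 = 4.082.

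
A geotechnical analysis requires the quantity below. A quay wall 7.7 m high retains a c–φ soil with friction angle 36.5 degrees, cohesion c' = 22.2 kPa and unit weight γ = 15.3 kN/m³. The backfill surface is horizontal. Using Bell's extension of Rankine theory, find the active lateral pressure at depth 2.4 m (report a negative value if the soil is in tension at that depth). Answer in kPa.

-13.1 kPa

K_a = (1 − sin φ)/(1 + sin φ) = 0.2541.
σ_a = K_a γ z − 2c√K_a = 0.2541×15.3×2.4 − 2×22.2×0.5040 = -13.05 kPa.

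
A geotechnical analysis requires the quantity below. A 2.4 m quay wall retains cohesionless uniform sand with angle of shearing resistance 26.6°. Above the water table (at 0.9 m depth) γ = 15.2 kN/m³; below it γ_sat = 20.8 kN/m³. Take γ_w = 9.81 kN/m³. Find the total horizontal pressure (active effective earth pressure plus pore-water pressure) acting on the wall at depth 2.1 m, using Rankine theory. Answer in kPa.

K_a = (1 − sin φ)/(1 + sin φ) = 0.3814.
γ' = 20.8 − 9.81 = 10.99 kN/m³.
Effective vertical stress at 2.1 m: σ'_v = 15.2×0.9 + 10.99×1.20 = 26.87 kPa.
σ'_h = K_a σ'_v = 0.3814 × 26.87 = 10.25 kPa; u = γ_w × 1.20 = 11.77 kPa.
Total σ_h = 10.25 + 11.77 = 22.02 kPa.

22.0 kPa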